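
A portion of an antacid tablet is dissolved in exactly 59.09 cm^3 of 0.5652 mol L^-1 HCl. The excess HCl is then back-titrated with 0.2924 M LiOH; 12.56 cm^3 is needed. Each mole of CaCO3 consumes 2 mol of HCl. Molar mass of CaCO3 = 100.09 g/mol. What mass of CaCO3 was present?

1.49 g

Total n(HCl) added = 0.5652 x 0.05909 = 0.03340 mol.
n(LiOH) used = 0.2924 x 0.01256 = 0.003673 mol, which equals the excess n(HCl).
So n(HCl) consumed by the sample = 0.03340 - 0.003673 = 0.02973 mol.
n(CaCO3) = 0.02973 / 2 = 0.01486 mol.
mass = 0.01486 mol x 100.09 g/mol = 1.49 g.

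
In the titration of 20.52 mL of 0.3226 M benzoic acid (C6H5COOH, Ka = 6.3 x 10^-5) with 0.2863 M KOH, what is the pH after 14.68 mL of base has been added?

Initial n(C6H5COOH) = 0.3226 x 0.02052 = 0.006620 mol.
n(KOH) added = 0.2863 x 0.01468 = 0.004203 mol, converting that many moles of C6H5COOH to C6H5COO-.
Remaining n(C6H5COOH) = 0.002417 mol; n(C6H5COO-) = 0.004203 mol.
By Henderson-Hasselbalch, pH = pKa + log([A^-]/[HA]) = 4.20 + log(0.004203/0.002417) = 4.20 + (+0.24) = 4.44.

4.44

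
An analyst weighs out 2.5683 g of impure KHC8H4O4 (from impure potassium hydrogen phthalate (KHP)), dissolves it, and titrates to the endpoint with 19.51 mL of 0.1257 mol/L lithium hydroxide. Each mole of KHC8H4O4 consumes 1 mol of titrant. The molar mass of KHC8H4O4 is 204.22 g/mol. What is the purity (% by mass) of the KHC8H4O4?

n(LiOH) = 0.1257 x 0.01951 = 0.002452 mol.
n(KHC8H4O4) = 0.002452 / 1 = 0.002452 mol.
mass of KHC8H4O4 = 0.002452 x 204.22 = 0.5008 g.
% purity = 0.5008 / 2.5683 x 100 = 19.5%.

19.5%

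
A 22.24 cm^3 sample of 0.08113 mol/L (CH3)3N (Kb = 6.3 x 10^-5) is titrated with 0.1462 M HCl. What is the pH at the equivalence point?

5.54

n((CH3)3N) = 0.08113 x 0.02224 = 0.001804 mol; V(HCl) at equivalence = 0.001804/0.1462 = 0.01234 L.
At equivalence the base is fully converted to (CH3)3NH+; total volume = 0.03458 L, so [(CH3)3NH+] = 0.001804/0.03458 = 0.05218 M.
Ka((CH3)3NH+) = Kw/Kb = 1.0e-14 / 6.3 x 10^-5 = 1.59e-10.
[H^+] = sqrt(Ka x [(CH3)3NH+]) = sqrt(1.59e-10 x 0.05218) = 2.88e-6 M.
pH = -log(2.88e-6) = 5.54.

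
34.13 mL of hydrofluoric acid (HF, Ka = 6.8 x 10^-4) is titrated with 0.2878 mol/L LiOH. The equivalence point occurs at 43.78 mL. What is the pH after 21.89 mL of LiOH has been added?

21.89 mL is exactly half the equivalence volume (43.78/2), i.e. the half-equivalence point.
There, n(HA) = n(A^-), so pH = pKa = -log(6.8 x 10^-4) = 3.17.

3.17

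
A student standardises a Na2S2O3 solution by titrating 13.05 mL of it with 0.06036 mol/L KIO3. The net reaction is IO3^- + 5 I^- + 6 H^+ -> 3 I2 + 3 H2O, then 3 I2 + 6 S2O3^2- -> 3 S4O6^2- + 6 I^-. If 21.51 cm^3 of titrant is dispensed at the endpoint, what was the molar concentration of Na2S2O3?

n(KIO3) = 0.06036 x 0.02151 = 0.001298 mol.
From the balanced equation, 1 mol KIO3 reacts with 6 mol Na2S2O3, so n(Na2S2O3) = 0.001298 x 6/1 = 0.007790 mol.
[Na2S2O3] = 0.007790 / 0.01305 L = 0.597 M.

0.597 M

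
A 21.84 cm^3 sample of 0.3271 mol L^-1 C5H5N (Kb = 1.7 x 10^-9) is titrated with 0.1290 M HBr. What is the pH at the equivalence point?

n(C5H5N) = 0.3271 x 0.02184 = 0.007144 mol; V(HBr) at equivalence = 0.007144/0.1290 = 0.05538 L.
At equivalence the base is fully converted to C5H5NH+; total volume = 0.07722 L, so [C5H5NH+] = 0.007144/0.07722 = 0.09251 M.
Ka(C5H5NH+) = Kw/Kb = 1.0e-14 / 1.7 x 10^-9 = 5.88e-6.
[H^+] = sqrt(Ka x [C5H5NH+]) = sqrt(5.88e-6 x 0.09251) = 0.000738 M.
pH = -log(0.000738) = 3.13.

3.13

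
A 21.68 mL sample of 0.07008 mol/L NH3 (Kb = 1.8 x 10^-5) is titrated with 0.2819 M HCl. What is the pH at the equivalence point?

5.25

n(NH3) = 0.07008 x 0.02168 = 0.001519 mol; V(HCl) at equivalence = 0.001519/0.2819 = 0.005390 L.
At equivalence the base is fully converted to NH4+; total volume = 0.02707 L, so [NH4+] = 0.001519/0.02707 = 0.05613 M.
Ka(NH4+) = Kw/Kb = 1.0e-14 / 1.8 x 10^-5 = 5.56e-10.
[H^+] = sqrt(Ka x [NH4+]) = sqrt(5.56e-10 x 0.05613) = 5.58e-6 M.
pH = -log(5.58e-6) = 5.25.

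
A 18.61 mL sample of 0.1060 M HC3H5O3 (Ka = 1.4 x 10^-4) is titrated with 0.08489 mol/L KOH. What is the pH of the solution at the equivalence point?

8.26

n(HC3H5O3) = 0.1060 x 0.01861 = 0.001973 mol; V(KOH) at equivalence = 0.001973/0.08489 = 0.02324 L.
At equivalence all the acid is converted to C3H5O3-; total volume = 0.01861 + 0.02324 = 0.04185 L, so [C3H5O3-] = 0.001973/0.04185 = 0.04714 M.
Kb = Kw/Ka = 1.0e-14 / 1.4 x 10^-4 = 7.14e-11.
[OH^-] = sqrt(Kb x [C3H5O3-]) = sqrt(7.14e-11 x 0.04714) = 1.83e-6 M.
pOH = 5.74, so pH = 14.00 - 5.74 = 8.26.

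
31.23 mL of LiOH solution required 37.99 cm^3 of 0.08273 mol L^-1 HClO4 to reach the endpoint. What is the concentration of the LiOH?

0.101 M

n(HClO4) delivered = 0.08273 x 0.03799 = 0.003143 mol.
For a 1:1 reaction, n(LiOH) = 0.003143 mol.
[LiOH] = 0.003143 mol / 0.03123 L = 0.101 M.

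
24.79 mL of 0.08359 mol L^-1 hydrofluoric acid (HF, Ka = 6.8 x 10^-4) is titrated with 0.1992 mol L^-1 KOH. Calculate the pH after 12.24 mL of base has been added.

n(acid) = 0.08359 x 0.02479 = 0.002072 mol; n(KOH) added = 0.1992 x 0.01224 = 0.002438 mol.
Base is in excess by 0.002438 - 0.002072 = 0.0003660 mol in a total volume of 0.03703 L.
[OH^-] = 0.0003660/0.03703 = 0.009884 M, so pOH = 2.01 and pH = 14.00 - 2.01 = 11.99.

11.99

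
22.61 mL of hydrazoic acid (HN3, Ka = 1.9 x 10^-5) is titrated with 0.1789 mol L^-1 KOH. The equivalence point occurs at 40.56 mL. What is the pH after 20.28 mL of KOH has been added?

4.72

20.28 mL is exactly half the equivalence volume (40.56/2), i.e. the half-equivalence point.
There, n(HA) = n(A^-), so pH = pKa = -log(1.9 x 10^-5) = 4.72.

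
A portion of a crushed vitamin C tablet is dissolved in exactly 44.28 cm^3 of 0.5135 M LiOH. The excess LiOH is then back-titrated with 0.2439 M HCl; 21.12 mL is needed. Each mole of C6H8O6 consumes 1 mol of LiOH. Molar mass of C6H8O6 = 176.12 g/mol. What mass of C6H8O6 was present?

Total n(LiOH) added = 0.5135 x 0.04428 = 0.02274 mol.
n(HCl) used = 0.2439 x 0.02112 = 0.005151 mol, which equals the excess n(LiOH).
So n(LiOH) consumed by the sample = 0.02274 - 0.005151 = 0.01759 mol.
n(C6H8O6) = 0.01759 / 1 = 0.01759 mol.
mass = 0.01759 mol x 176.12 g/mol = 3.10 g.

3.10 g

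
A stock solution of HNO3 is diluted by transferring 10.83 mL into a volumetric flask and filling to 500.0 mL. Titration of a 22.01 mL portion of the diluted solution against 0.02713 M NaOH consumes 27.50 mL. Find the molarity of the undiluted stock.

n(NaOH) = 0.02713 x 0.02750 = 0.0007461 mol.
n(HNO3) in the aliquot = 0.0007461 mol.
[diluted HNO3] = 0.0007461 / 0.02201 = 0.03390 M.
Dilution factor = 500.0/10.83 = 46.17, so [stock] = 0.03390 x 46.17 = 1.56 M.

1.56 M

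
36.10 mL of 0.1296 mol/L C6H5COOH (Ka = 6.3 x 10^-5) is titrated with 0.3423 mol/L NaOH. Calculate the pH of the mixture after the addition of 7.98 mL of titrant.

4.35

Initial n(C6H5COOH) = 0.1296 x 0.03610 = 0.004679 mol.
n(NaOH) added = 0.3423 x 0.007980 = 0.002732 mol, converting that many moles of C6H5COOH to C6H5COO-.
Remaining n(C6H5COOH) = 0.001947 mol; n(C6H5COO-) = 0.002732 mol.
By Henderson-Hasselbalch, pH = pKa + log([A^-]/[HA]) = 4.20 + log(0.002732/0.001947) = 4.20 + (+0.15) = 4.35.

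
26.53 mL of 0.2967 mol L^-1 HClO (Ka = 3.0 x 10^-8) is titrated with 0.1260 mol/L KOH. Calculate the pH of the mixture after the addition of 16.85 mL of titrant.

7.09

Initial n(HClO) = 0.2967 x 0.02653 = 0.007871 mol.
n(KOH) added = 0.1260 x 0.01685 = 0.002123 mol, converting that many moles of HClO to ClO-.
Remaining n(HClO) = 0.005748 mol; n(ClO-) = 0.002123 mol.
By Henderson-Hasselbalch, pH = pKa + log([A^-]/[HA]) = 7.52 + log(0.002123/0.005748) = 7.52 + (-0.43) = 7.09.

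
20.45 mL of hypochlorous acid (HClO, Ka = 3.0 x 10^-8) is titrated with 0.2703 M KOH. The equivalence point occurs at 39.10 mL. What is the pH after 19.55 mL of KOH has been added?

19.55 mL is exactly half the equivalence volume (39.10/2), i.e. the half-equivalence point.
There, n(HA) = n(A^-), so pH = pKa = -log(3.0 x 10^-8) = 7.52.

7.52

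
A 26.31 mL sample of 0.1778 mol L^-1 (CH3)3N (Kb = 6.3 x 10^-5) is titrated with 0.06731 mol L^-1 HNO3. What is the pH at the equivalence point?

n((CH3)3N) = 0.1778 x 0.02631 = 0.004678 mol; V(HNO3) at equivalence = 0.004678/0.06731 = 0.06950 L.
At equivalence the base is fully converted to (CH3)3NH+; total volume = 0.09581 L, so [(CH3)3NH+] = 0.004678/0.09581 = 0.04883 M.
Ka((CH3)3NH+) = Kw/Kb = 1.0e-14 / 6.3 x 10^-5 = 1.59e-10.
[H^+] = sqrt(Ka x [(CH3)3NH+]) = sqrt(1.59e-10 x 0.04883) = 2.78e-6 M.
pH = -log(2.78e-6) = 5.56.

5.56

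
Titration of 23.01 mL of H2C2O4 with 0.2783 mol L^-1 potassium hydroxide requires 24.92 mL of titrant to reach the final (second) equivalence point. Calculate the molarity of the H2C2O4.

0.151 M

n(KOH) = 0.2783 x 0.02492 = 0.006935 mol.
At the final (second) equivalence point, 2 mol OH^- react per mol H2C2O4, so n(H2C2O4) = 0.006935 / 2 = 0.003468 mol.
[H2C2O4] = 0.003468 / 0.02301 L = 0.151 M.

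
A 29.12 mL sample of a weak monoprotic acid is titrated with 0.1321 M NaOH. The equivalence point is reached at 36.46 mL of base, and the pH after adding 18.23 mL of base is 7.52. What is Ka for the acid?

18.23 mL is half of the equivalence volume, so this is the half-equivalence point where [HA] = [A^-].
At half-equivalence pH = pKa, so pKa = 7.52.
Ka = 10^(-7.52) = 3.0 x 10^-8.

3.0 x 10^-8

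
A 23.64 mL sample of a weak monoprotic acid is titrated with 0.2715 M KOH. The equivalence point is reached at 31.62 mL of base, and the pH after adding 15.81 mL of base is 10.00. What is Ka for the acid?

15.81 mL is half of the equivalence volume, so this is the half-equivalence point where [HA] = [A^-].
At half-equivalence pH = pKa, so pKa = 10.00.
Ka = 10^(-10.00) = 1.0 x 10^-10.

1.0 x 10^-10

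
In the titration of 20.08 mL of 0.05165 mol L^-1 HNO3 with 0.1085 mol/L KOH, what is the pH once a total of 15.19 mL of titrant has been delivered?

n(acid) = 0.05165 x 0.02008 = 0.001037 mol; n(KOH) added = 0.1085 x 0.01519 = 0.001648 mol.
Base is in excess by 0.001648 - 0.001037 = 0.0006110 mol in a total volume of 0.03527 L.
[OH^-] = 0.0006110/0.03527 = 0.01732 M, so pOH = 1.76 and pH = 14.00 - 1.76 = 12.24.

12.24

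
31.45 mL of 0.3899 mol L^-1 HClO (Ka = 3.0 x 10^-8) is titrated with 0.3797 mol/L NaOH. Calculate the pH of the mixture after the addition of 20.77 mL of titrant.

Initial n(HClO) = 0.3899 x 0.03145 = 0.01226 mol.
n(NaOH) added = 0.3797 x 0.02077 = 0.007886 mol, converting that many moles of HClO to ClO-.
Remaining n(HClO) = 0.004376 mol; n(ClO-) = 0.007886 mol.
By Henderson-Hasselbalch, pH = pKa + log([A^-]/[HA]) = 7.52 + log(0.007886/0.004376) = 7.52 + (+0.26) = 7.78.

7.78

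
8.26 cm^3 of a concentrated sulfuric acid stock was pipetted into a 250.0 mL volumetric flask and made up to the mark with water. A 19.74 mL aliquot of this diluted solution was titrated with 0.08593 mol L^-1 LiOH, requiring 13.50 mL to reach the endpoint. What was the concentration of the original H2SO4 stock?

n(LiOH) = 0.08593 x 0.01350 = 0.001160 mol.
n(H2SO4) in the aliquot = 0.001160 x 1/2 = 0.0005800 mol.
[diluted H2SO4] = 0.0005800 / 0.01974 = 0.02938 M.
Dilution factor = 250.0/8.260 = 30.27, so [stock] = 0.02938 x 30.27 = 0.889 M.

0.889 M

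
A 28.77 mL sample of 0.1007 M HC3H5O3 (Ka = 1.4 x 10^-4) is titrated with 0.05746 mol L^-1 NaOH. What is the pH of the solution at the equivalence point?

n(HC3H5O3) = 0.1007 x 0.02877 = 0.002897 mol; V(NaOH) at equivalence = 0.002897/0.05746 = 0.05042 L.
At equivalence all the acid is converted to C3H5O3-; total volume = 0.02877 + 0.05042 = 0.07919 L, so [C3H5O3-] = 0.002897/0.07919 = 0.03658 M.
Kb = Kw/Ka = 1.0e-14 / 1.4 x 10^-4 = 7.14e-11.
[OH^-] = sqrt(Kb x [C3H5O3-]) = sqrt(7.14e-11 x 0.03658) = 1.62e-6 M.
pOH = 5.79, so pH = 14.00 - 5.79 = 8.21.

8.21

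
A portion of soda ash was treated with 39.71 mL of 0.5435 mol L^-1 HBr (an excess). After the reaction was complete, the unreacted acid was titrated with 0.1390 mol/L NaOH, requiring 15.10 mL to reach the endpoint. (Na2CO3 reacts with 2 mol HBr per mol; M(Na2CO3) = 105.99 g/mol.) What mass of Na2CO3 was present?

Total n(HBr) added = 0.5435 x 0.03971 = 0.02158 mol.
n(NaOH) used = 0.1390 x 0.01510 = 0.002099 mol, which equals the excess n(HBr).
So n(HBr) consumed by the sample = 0.02158 - 0.002099 = 0.01948 mol.
n(Na2CO3) = 0.01948 / 2 = 0.009742 mol.
mass = 0.009742 mol x 105.99 g/mol = 1.03 g.

1.03 g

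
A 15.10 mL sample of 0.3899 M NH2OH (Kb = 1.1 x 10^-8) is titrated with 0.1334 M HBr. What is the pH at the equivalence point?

3.52

n(NH2OH) = 0.3899 x 0.01510 = 0.005887 mol; V(HBr) at equivalence = 0.005887/0.1334 = 0.04413 L.
At equivalence the base is fully converted to NH3OH+; total volume = 0.05923 L, so [NH3OH+] = 0.005887/0.05923 = 0.09939 M.
Ka(NH3OH+) = Kw/Kb = 1.0e-14 / 1.1 x 10^-8 = 9.09e-7.
[H^+] = sqrt(Ka x [NH3OH+]) = sqrt(9.09e-7 x 0.09939) = 0.000301 M.
pH = -log(0.000301) = 3.52.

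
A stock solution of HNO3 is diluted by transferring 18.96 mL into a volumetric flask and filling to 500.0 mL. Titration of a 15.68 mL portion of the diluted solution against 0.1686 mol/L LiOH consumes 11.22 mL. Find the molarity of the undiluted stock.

n(LiOH) = 0.1686 x 0.01122 = 0.001892 mol.
n(HNO3) in the aliquot = 0.001892 mol.
[diluted HNO3] = 0.001892 / 0.01568 = 0.1206 M.
Dilution factor = 500.0/18.96 = 26.37, so [stock] = 0.1206 x 26.37 = 3.18 M.

3.18 M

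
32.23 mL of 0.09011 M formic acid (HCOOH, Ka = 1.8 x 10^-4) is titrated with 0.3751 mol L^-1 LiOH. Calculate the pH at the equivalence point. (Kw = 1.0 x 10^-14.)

n(HCOOH) = 0.09011 x 0.03223 = 0.002904 mol; V(LiOH) at equivalence = 0.002904/0.3751 = 0.007743 L.
At equivalence all the acid is converted to HCOO-; total volume = 0.03223 + 0.007743 = 0.03997 L, so [HCOO-] = 0.002904/0.03997 = 0.07266 M.
Kb = Kw/Ka = 1.0e-14 / 1.8 x 10^-4 = 5.56e-11.
[OH^-] = sqrt(Kb x [HCOO-]) = sqrt(5.56e-11 x 0.07266) = 2.01e-6 M.
pOH = 5.70, so pH = 14.00 - 5.70 = 8.30.

8.30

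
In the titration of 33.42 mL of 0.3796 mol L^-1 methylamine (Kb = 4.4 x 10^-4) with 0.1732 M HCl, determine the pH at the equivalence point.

5.78

n(CH3NH2) = 0.3796 x 0.03342 = 0.01269 mol; V(HCl) at equivalence = 0.01269/0.1732 = 0.07325 L.
At equivalence the base is fully converted to CH3NH3+; total volume = 0.1067 L, so [CH3NH3+] = 0.01269/0.1067 = 0.1189 M.
Ka(CH3NH3+) = Kw/Kb = 1.0e-14 / 4.4 x 10^-4 = 2.27e-11.
[H^+] = sqrt(Ka x [CH3NH3+]) = sqrt(2.27e-11 x 0.1189) = 1.64e-6 M.
pH = -log(1.64e-6) = 5.78.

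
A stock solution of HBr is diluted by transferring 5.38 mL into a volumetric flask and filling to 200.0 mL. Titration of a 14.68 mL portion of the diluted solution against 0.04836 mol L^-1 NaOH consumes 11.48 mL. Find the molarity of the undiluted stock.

n(NaOH) = 0.04836 x 0.01148 = 0.0005552 mol.
n(HBr) in the aliquot = 0.0005552 mol.
[diluted HBr] = 0.0005552 / 0.01468 = 0.03782 M.
Dilution factor = 200.0/5.380 = 37.17, so [stock] = 0.03782 x 37.17 = 1.41 M.

1.41 M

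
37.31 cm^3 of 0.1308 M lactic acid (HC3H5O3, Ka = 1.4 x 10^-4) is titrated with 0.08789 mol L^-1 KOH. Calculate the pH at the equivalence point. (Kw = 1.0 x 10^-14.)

n(HC3H5O3) = 0.1308 x 0.03731 = 0.004880 mol; V(KOH) at equivalence = 0.004880/0.08789 = 0.05553 L.
At equivalence all the acid is converted to C3H5O3-; total volume = 0.03731 + 0.05553 = 0.09284 L, so [C3H5O3-] = 0.004880/0.09284 = 0.05257 M.
Kb = Kw/Ka = 1.0e-14 / 1.4 x 10^-4 = 7.14e-11.
[OH^-] = sqrt(Kb x [C3H5O3-]) = sqrt(7.14e-11 x 0.05257) = 1.94e-6 M.
pOH = 5.71, so pH = 14.00 - 5.71 = 8.29.

8.29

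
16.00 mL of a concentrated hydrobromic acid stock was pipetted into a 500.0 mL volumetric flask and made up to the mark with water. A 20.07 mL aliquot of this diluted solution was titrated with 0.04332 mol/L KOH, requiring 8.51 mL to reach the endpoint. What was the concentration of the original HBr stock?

0.574 M

n(KOH) = 0.04332 x 0.008510 = 0.0003687 mol.
n(HBr) in the aliquot = 0.0003687 mol.
[diluted HBr] = 0.0003687 / 0.02007 = 0.01837 M.
Dilution factor = 500.0/16.00 = 31.25, so [stock] = 0.01837 x 31.25 = 0.574 M.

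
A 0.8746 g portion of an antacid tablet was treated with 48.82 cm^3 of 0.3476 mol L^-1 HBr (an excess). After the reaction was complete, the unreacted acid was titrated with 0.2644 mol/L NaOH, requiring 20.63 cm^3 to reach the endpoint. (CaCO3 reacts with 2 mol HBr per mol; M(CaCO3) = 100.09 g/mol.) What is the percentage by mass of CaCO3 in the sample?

Total n(HBr) added = 0.3476 x 0.04882 = 0.01697 mol.
n(NaOH) used = 0.2644 x 0.02063 = 0.005455 mol, which equals the excess n(HBr).
So n(HBr) consumed by the sample = 0.01697 - 0.005455 = 0.01152 mol.
n(CaCO3) = 0.01152 / 2 = 0.005758 mol.
mass CaCO3 = 0.005758 x 100.09 = 0.5763 g, so %CaCO3 = 0.5763/0.8746 x 100 = 65.9%.

65.9%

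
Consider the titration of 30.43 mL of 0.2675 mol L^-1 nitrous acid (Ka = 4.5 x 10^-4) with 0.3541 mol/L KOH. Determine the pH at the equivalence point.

n(HNO2) = 0.2675 x 0.03043 = 0.008140 mol; V(KOH) at equivalence = 0.008140/0.3541 = 0.02299 L.
At equivalence all the acid is converted to NO2-; total volume = 0.03043 + 0.02299 = 0.05342 L, so [NO2-] = 0.008140/0.05342 = 0.1524 M.
Kb = Kw/Ka = 1.0e-14 / 4.5 x 10^-4 = 2.22e-11.
[OH^-] = sqrt(Kb x [NO2-]) = sqrt(2.22e-11 x 0.1524) = 1.84e-6 M.
pOH = 5.74, so pH = 14.00 - 5.74 = 8.26.

8.26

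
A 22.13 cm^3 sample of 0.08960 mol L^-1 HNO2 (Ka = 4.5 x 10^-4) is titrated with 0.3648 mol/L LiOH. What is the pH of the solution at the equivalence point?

8.10

n(HNO2) = 0.08960 x 0.02213 = 0.001983 mol; V(LiOH) at equivalence = 0.001983/0.3648 = 0.005435 L.
At equivalence all the acid is converted to NO2-; total volume = 0.02213 + 0.005435 = 0.02757 L, so [NO2-] = 0.001983/0.02757 = 0.07193 M.
Kb = Kw/Ka = 1.0e-14 / 4.5 x 10^-4 = 2.22e-11.
[OH^-] = sqrt(Kb x [NO2-]) = sqrt(2.22e-11 x 0.07193) = 1.26e-6 M.
pOH = 5.90, so pH = 14.00 - 5.90 = 8.10.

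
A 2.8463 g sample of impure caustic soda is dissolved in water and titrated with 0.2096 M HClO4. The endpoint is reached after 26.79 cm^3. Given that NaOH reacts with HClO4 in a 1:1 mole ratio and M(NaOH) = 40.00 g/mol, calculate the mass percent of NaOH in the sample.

n(HClO4) = 0.2096 x 0.02679 = 0.005615 mol.
n(NaOH) = 0.005615 / 1 = 0.005615 mol.
mass of NaOH = 0.005615 x 40.00 = 0.2246 g.
% purity = 0.2246 / 2.8463 x 100 = 7.89%.

7.89%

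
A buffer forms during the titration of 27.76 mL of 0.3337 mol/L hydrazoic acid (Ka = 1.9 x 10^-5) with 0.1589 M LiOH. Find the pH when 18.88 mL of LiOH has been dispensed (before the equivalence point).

Initial n(HN3) = 0.3337 x 0.02776 = 0.009264 mol.
n(LiOH) added = 0.1589 x 0.01888 = 0.003000 mol, converting that many moles of HN3 to N3-.
Remaining n(HN3) = 0.006263 mol; n(N3-) = 0.003000 mol.
By Henderson-Hasselbalch, pH = pKa + log([A^-]/[HA]) = 4.72 + log(0.003000/0.006263) = 4.72 + (-0.32) = 4.40.

4.40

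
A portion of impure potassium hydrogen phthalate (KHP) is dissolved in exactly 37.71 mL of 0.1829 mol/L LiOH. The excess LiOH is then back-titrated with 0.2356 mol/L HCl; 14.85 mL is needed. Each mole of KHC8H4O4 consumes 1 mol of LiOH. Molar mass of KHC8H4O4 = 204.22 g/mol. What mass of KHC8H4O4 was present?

0.694 g

Total n(LiOH) added = 0.1829 x 0.03771 = 0.006897 mol.
n(HCl) used = 0.2356 x 0.01485 = 0.003499 mol, which equals the excess n(LiOH).
So n(LiOH) consumed by the sample = 0.006897 - 0.003499 = 0.003398 mol.
n(KHC8H4O4) = 0.003398 / 1 = 0.003398 mol.
mass = 0.003398 mol x 204.22 g/mol = 0.694 g.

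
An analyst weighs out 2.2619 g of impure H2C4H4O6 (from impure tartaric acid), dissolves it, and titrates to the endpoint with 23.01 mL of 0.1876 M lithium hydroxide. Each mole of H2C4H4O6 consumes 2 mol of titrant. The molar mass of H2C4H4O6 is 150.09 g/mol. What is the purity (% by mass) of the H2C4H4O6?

14.3%

n(LiOH) = 0.1876 x 0.02301 = 0.004317 mol.
n(H2C4H4O6) = 0.004317 / 2 = 0.002158 mol.
mass of H2C4H4O6 = 0.002158 x 150.09 = 0.3239 g.
% purity = 0.3239 / 2.2619 x 100 = 14.3%.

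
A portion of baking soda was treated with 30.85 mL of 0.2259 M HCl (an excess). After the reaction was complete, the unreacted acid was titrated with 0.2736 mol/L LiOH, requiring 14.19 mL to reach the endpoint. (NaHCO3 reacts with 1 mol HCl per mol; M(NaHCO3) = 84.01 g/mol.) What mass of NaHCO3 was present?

0.259 g

Total n(HCl) added = 0.2259 x 0.03085 = 0.006969 mol.
n(LiOH) used = 0.2736 x 0.01419 = 0.003882 mol, which equals the excess n(HCl).
So n(HCl) consumed by the sample = 0.006969 - 0.003882 = 0.003087 mol.
n(NaHCO3) = 0.003087 / 1 = 0.003087 mol.
mass = 0.003087 mol x 84.01 g/mol = 0.259 g.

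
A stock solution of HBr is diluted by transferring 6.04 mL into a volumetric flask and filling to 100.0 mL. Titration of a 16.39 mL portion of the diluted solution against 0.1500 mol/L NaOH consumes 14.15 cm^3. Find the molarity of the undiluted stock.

n(NaOH) = 0.1500 x 0.01415 = 0.002123 mol.
n(HBr) in the aliquot = 0.002123 mol.
[diluted HBr] = 0.002123 / 0.01639 = 0.1295 M.
Dilution factor = 100.0/6.040 = 16.56, so [stock] = 0.1295 x 16.56 = 2.14 M.

2.14 M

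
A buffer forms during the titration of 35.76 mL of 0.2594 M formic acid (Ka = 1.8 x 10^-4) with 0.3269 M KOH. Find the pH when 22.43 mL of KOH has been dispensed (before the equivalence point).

4.32

Initial n(HCOOH) = 0.2594 x 0.03576 = 0.009276 mol.
n(KOH) added = 0.3269 x 0.02243 = 0.007332 mol, converting that many moles of HCOOH to HCOO-.
Remaining n(HCOOH) = 0.001944 mol; n(HCOO-) = 0.007332 mol.
By Henderson-Hasselbalch, pH = pKa + log([A^-]/[HA]) = 3.74 + log(0.007332/0.001944) = 3.74 + (+0.58) = 4.32.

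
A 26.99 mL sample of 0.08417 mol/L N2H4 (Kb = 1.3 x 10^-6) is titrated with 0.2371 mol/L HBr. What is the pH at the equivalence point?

4.66

n(N2H4) = 0.08417 x 0.02699 = 0.002272 mol; V(HBr) at equivalence = 0.002272/0.2371 = 0.009581 L.
At equivalence the base is fully converted to N2H5+; total volume = 0.03657 L, so [N2H5+] = 0.002272/0.03657 = 0.06212 M.
Ka(N2H5+) = Kw/Kb = 1.0e-14 / 1.3 x 10^-6 = 7.69e-9.
[H^+] = sqrt(Ka x [N2H5+]) = sqrt(7.69e-9 x 0.06212) = 2.19e-5 M.
pH = -log(2.19e-5) = 4.66.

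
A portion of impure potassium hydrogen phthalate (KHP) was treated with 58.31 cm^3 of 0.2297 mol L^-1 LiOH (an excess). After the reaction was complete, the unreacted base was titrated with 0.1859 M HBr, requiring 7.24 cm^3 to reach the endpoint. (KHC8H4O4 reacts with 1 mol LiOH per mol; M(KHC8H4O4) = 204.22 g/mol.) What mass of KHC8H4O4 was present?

2.46 g

Total n(LiOH) added = 0.2297 x 0.05831 = 0.01339 mol.
n(HBr) used = 0.1859 x 0.007240 = 0.001346 mol, which equals the excess n(LiOH).
So n(LiOH) consumed by the sample = 0.01339 - 0.001346 = 0.01205 mol.
n(KHC8H4O4) = 0.01205 / 1 = 0.01205 mol.
mass = 0.01205 mol x 204.22 g/mol = 2.46 g.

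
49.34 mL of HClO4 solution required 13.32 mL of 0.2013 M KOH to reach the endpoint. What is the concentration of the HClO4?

0.0543 M

n(KOH) delivered = 0.2013 x 0.01332 = 0.002681 mol.
For a 1:1 reaction, n(HClO4) = 0.002681 mol.
[HClO4] = 0.002681 mol / 0.04934 L = 0.0543 M.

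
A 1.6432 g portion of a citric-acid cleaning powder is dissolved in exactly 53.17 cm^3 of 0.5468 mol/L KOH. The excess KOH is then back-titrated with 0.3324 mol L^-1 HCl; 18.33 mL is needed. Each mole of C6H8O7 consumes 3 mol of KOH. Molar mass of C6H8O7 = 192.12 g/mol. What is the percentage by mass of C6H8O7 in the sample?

Total n(KOH) added = 0.5468 x 0.05317 = 0.02907 mol.
n(HCl) used = 0.3324 x 0.01833 = 0.006093 mol, which equals the excess n(KOH).
So n(KOH) consumed by the sample = 0.02907 - 0.006093 = 0.02298 mol.
n(C6H8O7) = 0.02298 / 3 = 0.007660 mol.
mass C6H8O7 = 0.007660 x 192.12 = 1.472 g, so %C6H8O7 = 1.472/1.6432 x 100 = 89.6%.

89.6%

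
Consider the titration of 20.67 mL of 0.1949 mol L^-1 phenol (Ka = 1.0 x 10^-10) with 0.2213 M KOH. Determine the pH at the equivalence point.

n(C6H5OH) = 0.1949 x 0.02067 = 0.004029 mol; V(KOH) at equivalence = 0.004029/0.2213 = 0.01820 L.
At equivalence all the acid is converted to C6H5O-; total volume = 0.02067 + 0.01820 = 0.03887 L, so [C6H5O-] = 0.004029/0.03887 = 0.1036 M.
Kb = Kw/Ka = 1.0e-14 / 1.0 x 10^-10 = 0.000100.
[OH^-] = sqrt(Kb x [C6H5O-]) = sqrt(0.000100 x 0.1036) = 0.00322 M.
pOH = 2.49, so pH = 14.00 - 2.49 = 11.51.

11.51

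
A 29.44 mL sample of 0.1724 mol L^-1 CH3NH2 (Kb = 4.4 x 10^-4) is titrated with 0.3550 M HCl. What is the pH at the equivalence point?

n(CH3NH2) = 0.1724 x 0.02944 = 0.005075 mol; V(HCl) at equivalence = 0.005075/0.3550 = 0.01430 L.
At equivalence the base is fully converted to CH3NH3+; total volume = 0.04374 L, so [CH3NH3+] = 0.005075/0.04374 = 0.1160 M.
Ka(CH3NH3+) = Kw/Kb = 1.0e-14 / 4.4 x 10^-4 = 2.27e-11.
[H^+] = sqrt(Ka x [CH3NH3+]) = sqrt(2.27e-11 x 0.1160) = 1.62e-6 M.
pH = -log(1.62e-6) = 5.79.

5.79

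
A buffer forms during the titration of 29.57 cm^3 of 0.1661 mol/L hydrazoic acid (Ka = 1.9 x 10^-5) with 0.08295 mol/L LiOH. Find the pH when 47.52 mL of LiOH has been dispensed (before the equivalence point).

Initial n(HN3) = 0.1661 x 0.02957 = 0.004912 mol.
n(LiOH) added = 0.08295 x 0.04752 = 0.003942 mol, converting that many moles of HN3 to N3-.
Remaining n(HN3) = 0.0009698 mol; n(N3-) = 0.003942 mol.
By Henderson-Hasselbalch, pH = pKa + log([A^-]/[HA]) = 4.72 + log(0.003942/0.0009698) = 4.72 + (+0.61) = 5.33.

5.33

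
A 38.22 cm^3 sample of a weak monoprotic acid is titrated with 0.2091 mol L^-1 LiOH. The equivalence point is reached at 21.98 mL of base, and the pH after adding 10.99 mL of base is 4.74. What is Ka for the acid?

10.99 mL is half of the equivalence volume, so this is the half-equivalence point where [HA] = [A^-].
At half-equivalence pH = pKa, so pKa = 4.74.
Ka = 10^(-4.74) = 1.8 x 10^-5.

1.8 x 10^-5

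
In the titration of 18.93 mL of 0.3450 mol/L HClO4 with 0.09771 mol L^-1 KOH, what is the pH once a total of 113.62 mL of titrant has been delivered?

n(acid) = 0.3450 x 0.01893 = 0.006531 mol; n(KOH) added = 0.09771 x 0.1136 = 0.01110 mol.
Base is in excess by 0.01110 - 0.006531 = 0.004571 mol in a total volume of 0.1326 L.
[OH^-] = 0.004571/0.1326 = 0.03448 M, so pOH = 1.46 and pH = 14.00 - 1.46 = 12.54.

12.54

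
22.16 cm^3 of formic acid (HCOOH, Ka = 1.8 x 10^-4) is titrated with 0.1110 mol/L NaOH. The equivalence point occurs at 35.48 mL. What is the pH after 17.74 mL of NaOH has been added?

3.74

17.74 mL is exactly half the equivalence volume (35.48/2), i.e. the half-equivalence point.
There, n(HA) = n(A^-), so pH = pKa = -log(1.8 x 10^-4) = 3.74.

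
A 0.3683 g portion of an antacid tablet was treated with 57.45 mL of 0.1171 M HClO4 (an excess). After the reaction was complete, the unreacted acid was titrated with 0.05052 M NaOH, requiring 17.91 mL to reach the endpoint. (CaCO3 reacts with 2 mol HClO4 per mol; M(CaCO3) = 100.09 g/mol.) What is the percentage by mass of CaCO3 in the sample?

79.1%

Total n(HClO4) added = 0.1171 x 0.05745 = 0.006727 mol.
n(NaOH) used = 0.05052 x 0.01791 = 0.0009048 mol, which equals the excess n(HClO4).
So n(HClO4) consumed by the sample = 0.006727 - 0.0009048 = 0.005823 mol.
n(CaCO3) = 0.005823 / 2 = 0.002911 mol.
mass CaCO3 = 0.002911 x 100.09 = 0.2914 g, so %CaCO3 = 0.2914/0.3683 x 100 = 79.1%.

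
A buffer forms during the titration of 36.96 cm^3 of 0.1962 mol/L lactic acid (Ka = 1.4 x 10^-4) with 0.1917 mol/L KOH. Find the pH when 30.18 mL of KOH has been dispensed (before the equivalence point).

4.45

Initial n(HC3H5O3) = 0.1962 x 0.03696 = 0.007252 mol.
n(KOH) added = 0.1917 x 0.03018 = 0.005786 mol, converting that many moles of HC3H5O3 to C3H5O3-.
Remaining n(HC3H5O3) = 0.001466 mol; n(C3H5O3-) = 0.005786 mol.
By Henderson-Hasselbalch, pH = pKa + log([A^-]/[HA]) = 3.85 + log(0.005786/0.001466) = 3.85 + (+0.60) = 4.45.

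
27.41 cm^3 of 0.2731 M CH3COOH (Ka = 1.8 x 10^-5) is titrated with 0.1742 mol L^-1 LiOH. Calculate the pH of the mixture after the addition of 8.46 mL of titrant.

Initial n(CH3COOH) = 0.2731 x 0.02741 = 0.007486 mol.
n(LiOH) added = 0.1742 x 0.008460 = 0.001474 mol, converting that many moles of CH3COOH to CH3COO-.
Remaining n(CH3COOH) = 0.006012 mol; n(CH3COO-) = 0.001474 mol.
By Henderson-Hasselbalch, pH = pKa + log([A^-]/[HA]) = 4.74 + log(0.001474/0.006012) = 4.74 + (-0.61) = 4.13.

4.13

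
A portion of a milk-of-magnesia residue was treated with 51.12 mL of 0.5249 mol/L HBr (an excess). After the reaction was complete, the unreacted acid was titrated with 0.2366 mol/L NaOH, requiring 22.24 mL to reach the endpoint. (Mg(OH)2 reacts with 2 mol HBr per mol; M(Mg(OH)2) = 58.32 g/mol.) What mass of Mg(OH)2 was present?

0.629 g

Total n(HBr) added = 0.5249 x 0.05112 = 0.02683 mol.
n(NaOH) used = 0.2366 x 0.02224 = 0.005262 mol, which equals the excess n(HBr).
So n(HBr) consumed by the sample = 0.02683 - 0.005262 = 0.02157 mol.
n(Mg(OH)2) = 0.02157 / 2 = 0.01079 mol.
mass = 0.01079 mol x 58.32 g/mol = 0.629 g.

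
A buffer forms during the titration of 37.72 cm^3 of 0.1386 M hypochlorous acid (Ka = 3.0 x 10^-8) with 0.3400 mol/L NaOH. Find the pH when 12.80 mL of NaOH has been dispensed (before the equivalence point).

8.22

Initial n(HClO) = 0.1386 x 0.03772 = 0.005228 mol.
n(NaOH) added = 0.3400 x 0.01280 = 0.004352 mol, converting that many moles of HClO to ClO-.
Remaining n(HClO) = 0.0008760 mol; n(ClO-) = 0.004352 mol.
By Henderson-Hasselbalch, pH = pKa + log([A^-]/[HA]) = 7.52 + log(0.004352/0.0008760) = 7.52 + (+0.70) = 8.22.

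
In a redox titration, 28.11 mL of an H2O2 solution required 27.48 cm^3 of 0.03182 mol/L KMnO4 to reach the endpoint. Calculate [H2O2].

n(KMnO4) = 0.03182 x 0.02748 = 0.0008744 mol.
From the balanced equation, 2 mol KMnO4 reacts with 5 mol H2O2, so n(H2O2) = 0.0008744 x 5/2 = 0.002186 mol.
[H2O2] = 0.002186 / 0.02811 L = 0.0778 M.

0.0778 M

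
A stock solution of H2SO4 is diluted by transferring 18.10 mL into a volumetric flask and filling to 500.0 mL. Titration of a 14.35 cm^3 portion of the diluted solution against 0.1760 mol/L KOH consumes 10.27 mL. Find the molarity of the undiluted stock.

n(KOH) = 0.1760 x 0.01027 = 0.001808 mol.
n(H2SO4) in the aliquot = 0.001808 x 1/2 = 0.0009038 mol.
[diluted H2SO4] = 0.0009038 / 0.01435 = 0.06298 M.
Dilution factor = 500.0/18.10 = 27.62, so [stock] = 0.06298 x 27.62 = 1.74 M.

1.74 M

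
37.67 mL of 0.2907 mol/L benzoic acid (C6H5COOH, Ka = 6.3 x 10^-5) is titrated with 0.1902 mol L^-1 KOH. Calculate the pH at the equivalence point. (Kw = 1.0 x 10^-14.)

n(C6H5COOH) = 0.2907 x 0.03767 = 0.01095 mol; V(KOH) at equivalence = 0.01095/0.1902 = 0.05757 L.
At equivalence all the acid is converted to C6H5COO-; total volume = 0.03767 + 0.05757 = 0.09524 L, so [C6H5COO-] = 0.01095/0.09524 = 0.1150 M.
Kb = Kw/Ka = 1.0e-14 / 6.3 x 10^-5 = 1.59e-10.
[OH^-] = sqrt(Kb x [C6H5COO-]) = sqrt(1.59e-10 x 0.1150) = 4.27e-6 M.
pOH = 5.37, so pH = 14.00 - 5.37 = 8.63.

8.63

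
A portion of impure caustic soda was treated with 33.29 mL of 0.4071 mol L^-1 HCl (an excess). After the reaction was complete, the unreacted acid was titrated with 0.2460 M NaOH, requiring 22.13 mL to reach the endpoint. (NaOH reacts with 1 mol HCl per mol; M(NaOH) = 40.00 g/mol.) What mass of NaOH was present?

0.324 g

Total n(HCl) added = 0.4071 x 0.03329 = 0.01355 mol.
n(NaOH) used = 0.2460 x 0.02213 = 0.005444 mol, which equals the excess n(HCl).
So n(HCl) consumed by the sample = 0.01355 - 0.005444 = 0.008108 mol.
n(NaOH) = 0.008108 / 1 = 0.008108 mol.
mass = 0.008108 mol x 40.00 g/mol = 0.324 g.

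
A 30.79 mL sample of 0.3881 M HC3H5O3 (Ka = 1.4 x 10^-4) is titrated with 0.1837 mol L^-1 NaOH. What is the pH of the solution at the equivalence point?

8.47

n(HC3H5O3) = 0.3881 x 0.03079 = 0.01195 mol; V(NaOH) at equivalence = 0.01195/0.1837 = 0.06505 L.
At equivalence all the acid is converted to C3H5O3-; total volume = 0.03079 + 0.06505 = 0.09584 L, so [C3H5O3-] = 0.01195/0.09584 = 0.1247 M.
Kb = Kw/Ka = 1.0e-14 / 1.4 x 10^-4 = 7.14e-11.
[OH^-] = sqrt(Kb x [C3H5O3-]) = sqrt(7.14e-11 x 0.1247) = 2.98e-6 M.
pOH = 5.53, so pH = 14.00 - 5.53 = 8.47.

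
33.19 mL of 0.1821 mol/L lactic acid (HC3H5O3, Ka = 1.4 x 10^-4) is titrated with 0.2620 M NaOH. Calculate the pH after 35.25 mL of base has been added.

12.67

n(acid) = 0.1821 x 0.03319 = 0.006044 mol; n(NaOH) added = 0.2620 x 0.03525 = 0.009236 mol.
Base is in excess by 0.009236 - 0.006044 = 0.003192 mol in a total volume of 0.06844 L.
[OH^-] = 0.003192/0.06844 = 0.04663 M, so pOH = 1.33 and pH = 14.00 - 1.33 = 12.67.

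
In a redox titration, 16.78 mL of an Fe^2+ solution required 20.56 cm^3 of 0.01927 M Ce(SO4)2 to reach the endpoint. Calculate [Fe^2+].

n(Ce(SO4)2) = 0.01927 x 0.02056 = 0.0003962 mol.
From the balanced equation, 1 mol Ce(SO4)2 reacts with 1 mol Fe^2+, so n(Fe^2+) = 0.0003962 x 1/1 = 0.0003962 mol.
[Fe^2+] = 0.0003962 / 0.01678 L = 0.0236 M.

0.0236 M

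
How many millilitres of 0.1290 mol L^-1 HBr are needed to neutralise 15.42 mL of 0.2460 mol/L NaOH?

29.4 mL

n(NaOH) = 0.2460 mol/L x 0.01542 L = 0.003793 mol.
At equivalence n(HBr) = n(NaOH) = 0.003793 mol.
V(HBr) = 0.003793 / 0.1290 = 0.02941 L = 29.4 mL.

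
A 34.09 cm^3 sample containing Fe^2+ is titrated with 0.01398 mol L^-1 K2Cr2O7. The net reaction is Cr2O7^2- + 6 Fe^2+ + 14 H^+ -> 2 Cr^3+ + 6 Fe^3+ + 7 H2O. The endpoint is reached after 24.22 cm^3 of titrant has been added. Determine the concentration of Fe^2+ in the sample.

n(K2Cr2O7) = 0.01398 x 0.02422 = 0.0003386 mol.
From the balanced equation, 1 mol K2Cr2O7 reacts with 6 mol Fe^2+, so n(Fe^2+) = 0.0003386 x 6/1 = 0.002032 mol.
[Fe^2+] = 0.002032 / 0.03409 L = 0.0596 M.

0.0596 M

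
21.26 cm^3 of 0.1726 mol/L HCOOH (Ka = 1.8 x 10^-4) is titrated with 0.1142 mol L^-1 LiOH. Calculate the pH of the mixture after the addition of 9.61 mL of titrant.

Initial n(HCOOH) = 0.1726 x 0.02126 = 0.003669 mol.
n(LiOH) added = 0.1142 x 0.009610 = 0.001097 mol, converting that many moles of HCOOH to HCOO-.
Remaining n(HCOOH) = 0.002572 mol; n(HCOO-) = 0.001097 mol.
By Henderson-Hasselbalch, pH = pKa + log([A^-]/[HA]) = 3.74 + log(0.001097/0.002572) = 3.74 + (-0.37) = 3.37.

3.37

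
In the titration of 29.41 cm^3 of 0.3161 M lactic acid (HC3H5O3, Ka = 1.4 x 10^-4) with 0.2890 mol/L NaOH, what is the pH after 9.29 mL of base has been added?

Initial n(HC3H5O3) = 0.3161 x 0.02941 = 0.009297 mol.
n(NaOH) added = 0.2890 x 0.009290 = 0.002685 mol, converting that many moles of HC3H5O3 to C3H5O3-.
Remaining n(HC3H5O3) = 0.006612 mol; n(C3H5O3-) = 0.002685 mol.
By Henderson-Hasselbalch, pH = pKa + log([A^-]/[HA]) = 3.85 + log(0.002685/0.006612) = 3.85 + (-0.39) = 3.46.

3.46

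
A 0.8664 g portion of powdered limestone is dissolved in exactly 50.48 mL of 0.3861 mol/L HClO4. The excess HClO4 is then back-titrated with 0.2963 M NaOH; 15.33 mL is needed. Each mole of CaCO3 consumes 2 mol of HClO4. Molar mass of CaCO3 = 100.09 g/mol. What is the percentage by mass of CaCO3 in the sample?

86.3%

Total n(HClO4) added = 0.3861 x 0.05048 = 0.01949 mol.
n(NaOH) used = 0.2963 x 0.01533 = 0.004542 mol, which equals the excess n(HClO4).
So n(HClO4) consumed by the sample = 0.01949 - 0.004542 = 0.01495 mol.
n(CaCO3) = 0.01495 / 2 = 0.007474 mol.
mass CaCO3 = 0.007474 x 100.09 = 0.7481 g, so %CaCO3 = 0.7481/0.8664 x 100 = 86.3%.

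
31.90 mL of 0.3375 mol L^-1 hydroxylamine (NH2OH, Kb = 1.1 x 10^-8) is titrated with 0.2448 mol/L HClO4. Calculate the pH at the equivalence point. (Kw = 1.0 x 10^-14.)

n(NH2OH) = 0.3375 x 0.03190 = 0.01077 mol; V(HClO4) at equivalence = 0.01077/0.2448 = 0.04398 L.
At equivalence the base is fully converted to NH3OH+; total volume = 0.07588 L, so [NH3OH+] = 0.01077/0.07588 = 0.1419 M.
Ka(NH3OH+) = Kw/Kb = 1.0e-14 / 1.1 x 10^-8 = 9.09e-7.
[H^+] = sqrt(Ka x [NH3OH+]) = sqrt(9.09e-7 x 0.1419) = 0.000359 M.
pH = -log(0.000359) = 3.44.

3.44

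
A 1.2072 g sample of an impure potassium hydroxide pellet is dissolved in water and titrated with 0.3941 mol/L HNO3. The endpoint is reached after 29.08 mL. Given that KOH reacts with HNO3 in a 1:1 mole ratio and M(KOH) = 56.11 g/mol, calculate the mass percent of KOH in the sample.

n(HNO3) = 0.3941 x 0.02908 = 0.01146 mol.
n(KOH) = 0.01146 / 1 = 0.01146 mol.
mass of KOH = 0.01146 x 56.11 = 0.6430 g.
% purity = 0.6430 / 1.2072 x 100 = 53.3%.

53.3%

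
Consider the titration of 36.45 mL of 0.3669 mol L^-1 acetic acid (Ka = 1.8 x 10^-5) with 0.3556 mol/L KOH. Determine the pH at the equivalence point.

9.00

n(CH3COOH) = 0.3669 x 0.03645 = 0.01337 mol; V(KOH) at equivalence = 0.01337/0.3556 = 0.03761 L.
At equivalence all the acid is converted to CH3COO-; total volume = 0.03645 + 0.03761 = 0.07406 L, so [CH3COO-] = 0.01337/0.07406 = 0.1806 M.
Kb = Kw/Ka = 1.0e-14 / 1.8 x 10^-5 = 5.56e-10.
[OH^-] = sqrt(Kb x [CH3COO-]) = sqrt(5.56e-10 x 0.1806) = 1.00e-5 M.
pOH = 5.00, so pH = 14.00 - 5.00 = 9.00.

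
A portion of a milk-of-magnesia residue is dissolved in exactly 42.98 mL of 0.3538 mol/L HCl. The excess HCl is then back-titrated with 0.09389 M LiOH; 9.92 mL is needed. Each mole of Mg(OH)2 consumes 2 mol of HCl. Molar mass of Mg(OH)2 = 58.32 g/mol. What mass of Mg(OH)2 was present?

0.416 g

Total n(HCl) added = 0.3538 x 0.04298 = 0.01521 mol.
n(LiOH) used = 0.09389 x 0.009920 = 0.0009314 mol, which equals the excess n(HCl).
So n(HCl) consumed by the sample = 0.01521 - 0.0009314 = 0.01427 mol.
n(Mg(OH)2) = 0.01427 / 2 = 0.007137 mol.
mass = 0.007137 mol x 58.32 g/mol = 0.416 g.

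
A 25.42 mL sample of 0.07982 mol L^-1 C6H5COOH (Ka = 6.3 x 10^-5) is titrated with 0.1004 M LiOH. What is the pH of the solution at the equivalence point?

n(C6H5COOH) = 0.07982 x 0.02542 = 0.002029 mol; V(LiOH) at equivalence = 0.002029/0.1004 = 0.02021 L.
At equivalence all the acid is converted to C6H5COO-; total volume = 0.02542 + 0.02021 = 0.04563 L, so [C6H5COO-] = 0.002029/0.04563 = 0.04447 M.
Kb = Kw/Ka = 1.0e-14 / 6.3 x 10^-5 = 1.59e-10.
[OH^-] = sqrt(Kb x [C6H5COO-]) = sqrt(1.59e-10 x 0.04447) = 2.66e-6 M.
pOH = 5.58, so pH = 14.00 - 5.58 = 8.42.

8.42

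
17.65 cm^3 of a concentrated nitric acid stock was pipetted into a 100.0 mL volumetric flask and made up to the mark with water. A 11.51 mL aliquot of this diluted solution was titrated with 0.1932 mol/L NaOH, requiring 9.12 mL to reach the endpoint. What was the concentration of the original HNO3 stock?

0.867 M

n(NaOH) = 0.1932 x 0.009120 = 0.001762 mol.
n(HNO3) in the aliquot = 0.001762 mol.
[diluted HNO3] = 0.001762 / 0.01151 = 0.1531 M.
Dilution factor = 100.0/17.65 = 5.666, so [stock] = 0.1531 x 5.666 = 0.867 M.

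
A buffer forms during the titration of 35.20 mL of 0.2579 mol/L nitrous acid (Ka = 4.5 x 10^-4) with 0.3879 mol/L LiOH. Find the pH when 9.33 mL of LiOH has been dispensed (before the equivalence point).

3.17

Initial n(HNO2) = 0.2579 x 0.03520 = 0.009078 mol.
n(LiOH) added = 0.3879 x 0.009330 = 0.003619 mol, converting that many moles of HNO2 to NO2-.
Remaining n(HNO2) = 0.005459 mol; n(NO2-) = 0.003619 mol.
By Henderson-Hasselbalch, pH = pKa + log([A^-]/[HA]) = 3.35 + log(0.003619/0.005459) = 3.35 + (-0.18) = 3.17.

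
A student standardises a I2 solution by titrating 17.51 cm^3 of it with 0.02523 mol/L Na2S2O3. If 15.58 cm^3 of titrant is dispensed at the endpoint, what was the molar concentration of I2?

n(Na2S2O3) = 0.02523 x 0.01558 = 0.0003931 mol.
From the balanced equation, 2 mol Na2S2O3 reacts with 1 mol I2, so n(I2) = 0.0003931 x 1/2 = 0.0001965 mol.
[I2] = 0.0001965 / 0.01751 L = 0.0112 M.

0.0112 M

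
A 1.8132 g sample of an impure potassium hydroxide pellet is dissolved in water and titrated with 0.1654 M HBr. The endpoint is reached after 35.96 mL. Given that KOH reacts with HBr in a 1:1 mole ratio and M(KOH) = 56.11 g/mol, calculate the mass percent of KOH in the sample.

18.4%

n(HBr) = 0.1654 x 0.03596 = 0.005948 mol.
n(KOH) = 0.005948 / 1 = 0.005948 mol.
mass of KOH = 0.005948 x 56.11 = 0.3337 g.
% purity = 0.3337 / 1.8132 x 100 = 18.4%.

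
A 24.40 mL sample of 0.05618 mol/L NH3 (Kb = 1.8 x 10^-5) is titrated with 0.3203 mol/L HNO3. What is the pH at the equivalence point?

5.29

n(NH3) = 0.05618 x 0.02440 = 0.001371 mol; V(HNO3) at equivalence = 0.001371/0.3203 = 0.004280 L.
At equivalence the base is fully converted to NH4+; total volume = 0.02868 L, so [NH4+] = 0.001371/0.02868 = 0.04780 M.
Ka(NH4+) = Kw/Kb = 1.0e-14 / 1.8 x 10^-5 = 5.56e-10.
[H^+] = sqrt(Ka x [NH4+]) = sqrt(5.56e-10 x 0.04780) = 5.15e-6 M.
pH = -log(5.15e-6) = 5.29.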